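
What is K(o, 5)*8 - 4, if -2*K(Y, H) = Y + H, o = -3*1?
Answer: -12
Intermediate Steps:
o = -3
K(Y, H) = -H/2 - Y/2 (K(Y, H) = -(Y + H)/2 = -(H + Y)/2 = -H/2 - Y/2)
K(o, 5)*8 - 4 = (-1/2*5 - 1/2*(-3))*8 - 4 = (-5/2 + 3/2)*8 - 4 = -1*8 - 4 = -8 - 4 = -12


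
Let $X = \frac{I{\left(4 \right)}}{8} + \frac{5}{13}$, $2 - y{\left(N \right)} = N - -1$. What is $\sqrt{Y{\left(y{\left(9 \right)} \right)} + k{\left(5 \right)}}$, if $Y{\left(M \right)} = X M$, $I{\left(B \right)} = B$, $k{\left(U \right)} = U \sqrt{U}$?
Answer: $\frac{\sqrt{-1196 + 845 \sqrt{5}}}{13} \approx 2.0257$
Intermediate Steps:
$k{\left(U \right)} = U^{\frac{3}{2}}$
$y{\left(N \right)} = 1 - N$ ($y{\left(N \right)} = 2 - \left(N - -1\right) = 2 - \left(N + 1\right) = 2 - \left(1 + N\right) = 1 - N$)
$X = \frac{23}{26}$ ($X = \frac{4}{8} + \frac{5}{13} = 4 \cdot \frac{1}{8} + 5 \cdot \frac{1}{13} = \frac{1}{2} + \frac{5}{13} = \frac{23}{26} \approx 0.88461$)
$Y{\left(M \right)} = \frac{23 M}{26}$
$\sqrt{Y{\left(y{\left(9 \right)} \right)} + k{\left(5 \right)}} = \sqrt{\frac{23 \left(1 - 9\right)}{26} + 5^{\frac{3}{2}}} = \sqrt{\frac{23 \left(1 - 9\right)}{26} + 5 \sqrt{5}} = \sqrt{\frac{23}{26} \left(-8\right) + 5 \sqrt{5}} = \sqrt{- \frac{92}{13} + 5 \sqrt{5}}$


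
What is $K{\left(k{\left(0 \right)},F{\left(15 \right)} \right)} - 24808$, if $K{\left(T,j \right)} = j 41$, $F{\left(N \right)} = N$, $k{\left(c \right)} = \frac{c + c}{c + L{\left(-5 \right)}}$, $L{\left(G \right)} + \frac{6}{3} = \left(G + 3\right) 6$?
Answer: $-24193$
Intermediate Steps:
$L{\left(G \right)} = 16 + 6 G$ ($L{\left(G \right)} = -2 + \left(G + 3\right) 6 = -2 + \left(3 + G\right) 6 = -2 + \left(18 + 6 G\right) = 16 + 6 G$)
$k{\left(c \right)} = \frac{2 c}{-14 + c}$ ($k{\left(c \right)} = \frac{c + c}{c + \left(16 + 6 \left(-5\right)\right)} = \frac{2 c}{c + \left(16 - 30\right)} = \frac{2 c}{c - 14} = \frac{2 c}{-14 + c}$)
$K{\left(T,j \right)} = 41 j$
$K{\left(k{\left(0 \right)},F{\left(15 \right)} \right)} - 24808 = 41 \cdot 15 - 24808 = 615 - 24808 = -24193$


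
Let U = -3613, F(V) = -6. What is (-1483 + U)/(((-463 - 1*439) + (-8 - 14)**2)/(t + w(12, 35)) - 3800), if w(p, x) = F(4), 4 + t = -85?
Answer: 12740/9489 ≈ 1.3426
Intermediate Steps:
t = -89 (t = -4 - 85 = -89)
w(p, x) = -6
(-1483 + U)/(((-463 - 1*439) + (-8 - 14)**2)/(t + w(12, 35)) - 3800) = (-1483 - 3613)/(((-463 - 1*439) + (-8 - 14)**2)/(-89 - 6) - 3800) = -5096/(((-463 - 439) + (-22)**2)/(-95) - 3800) = -5096/((-902 + 484)*(-1/95) - 3800) = -5096/(-418*(-1/95) - 3800) = -5096/(22/5 - 3800) = -5096/(-18978/5) = -5096*(-5/18978) = 12740/9489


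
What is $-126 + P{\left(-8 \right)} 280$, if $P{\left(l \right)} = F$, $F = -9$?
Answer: $-2646$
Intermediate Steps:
$P{\left(l \right)} = -9$
$-126 + P{\left(-8 \right)} 280 = -126 - 2520 = -2646$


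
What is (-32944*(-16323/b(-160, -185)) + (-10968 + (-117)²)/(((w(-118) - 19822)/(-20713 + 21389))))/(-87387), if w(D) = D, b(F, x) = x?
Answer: 178716230559/5372698405 ≈ 33.264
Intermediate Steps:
(-32944*(-16323/b(-160, -185)) + (-10968 + (-117)²)/(((w(-118) - 19822)/(-20713 + 21389))))/(-87387) = (-32944/((-185/(-16323))) + (-10968 + (-117)²)/(((-118 - 19822)/(-20713 + 21389))))/(-87387) = (-32944/((-185*(-1/16323))) + (-10968 + 13689)/((-19940/676)))*(-1/87387) = (-32944/185/16323 + 2721/((-19940*1/676)))*(-1/87387) = (-32944*16323/185 + 2721/(-4985/169))*(-1/87387) = (-537744912/185 + 2721*(-169/4985))*(-1/87387) = (-537744912/185 - 459849/4985)*(-1/87387) = -536148691677/184445*(-1/87387) = 178716230559/5372698405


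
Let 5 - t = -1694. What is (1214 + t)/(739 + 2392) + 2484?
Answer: 7780317/3131 ≈ 2484.9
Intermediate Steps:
t = 1699 (t = 5 - 1*(-1694) = 5 + 1694 = 1699)
(1214 + t)/(739 + 2392) + 2484 = (1214 + 1699)/(739 + 2392) + 2484 = 2913/3131 + 2484 = 7780317/3131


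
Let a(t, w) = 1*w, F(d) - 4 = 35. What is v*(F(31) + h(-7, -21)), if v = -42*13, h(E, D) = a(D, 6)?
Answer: -24570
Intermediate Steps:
F(d) = 39 (F(d) = 4 + 35 = 39)
a(t, w) = w
h(E, D) = 6
v = -546
v*(F(31) + h(-7, -21)) = -546*(39 + 6) = -546*45 = -24570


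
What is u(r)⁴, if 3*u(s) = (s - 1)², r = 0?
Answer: 1/81 ≈ 0.012346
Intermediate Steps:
u(s) = (-1 + s)²/3 (u(s) = (s - 1)²/3 = (-1 + s)²/3)
u(r)⁴ = ((-1 + 0)²/3)⁴ = ((⅓)*(-1)²)⁴ = ((⅓)*1)⁴ = (⅓)⁴ = 1/81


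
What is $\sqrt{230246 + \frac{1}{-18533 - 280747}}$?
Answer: $\frac{\sqrt{1288924567951695}}{74820} \approx 479.84$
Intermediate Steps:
$\sqrt{230246 + \frac{1}{-18533 - 280747}} = \sqrt{230246 + \frac{1}{-299280}} = \sqrt{230246 - \frac{1}{299280}} = \sqrt{\frac{68908022879}{299280}} = \frac{\sqrt{1288924567951695}}{74820}$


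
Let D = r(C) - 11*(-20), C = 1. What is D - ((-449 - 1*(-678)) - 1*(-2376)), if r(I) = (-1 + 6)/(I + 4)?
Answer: -2384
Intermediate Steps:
r(I) = 5/(4 + I)
D = 221 (D = 5/(4 + 1) - 11*(-20) = 5/5 + 220 = 5*(⅕) + 220 = 1 + 220 = 221)
D - ((-449 - 1*(-678)) - 1*(-2376)) = 221 - ((-449 - 1*(-678)) - 1*(-2376)) = 221 - ((-449 + 678) + 2376) = 221 - (229 + 2376) = 221 - 1*2605 = 221 - 2605 = -2384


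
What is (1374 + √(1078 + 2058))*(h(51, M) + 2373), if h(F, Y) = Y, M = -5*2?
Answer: 3379090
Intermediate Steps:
M = -10
(1374 + √(1078 + 2058))*(h(51, M) + 2373) = (1374 + √(1078 + 2058))*(-10 + 2373) = (1374 + √3136)*2363 = (1374 + 56)*2363 = 1430*2363 = 3379090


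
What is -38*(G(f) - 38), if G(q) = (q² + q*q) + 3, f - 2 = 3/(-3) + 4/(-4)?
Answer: 1330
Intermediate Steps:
f = 0 (f = 2 + (3/(-3) + 4/(-4)) = 2 + (3*(-⅓) + 4*(-¼)) = 2 + (-1 - 1) = 2 - 2 = 0)
G(q) = 3 + 2*q² (G(q) = (q² + q²) + 3 = 2*q² + 3 = 3 + 2*q²)
-38*(G(f) - 38) = -38*((3 + 2*0²) - 38) = -38*((3 + 2*0) - 38) = -38*((3 + 0) - 38) = -38*(3 - 38) = -38*(-35) = 1330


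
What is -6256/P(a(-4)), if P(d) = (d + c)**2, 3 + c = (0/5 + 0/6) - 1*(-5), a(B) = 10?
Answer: -391/9 ≈ -43.444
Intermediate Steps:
c = 2 (c = -3 + ((0/5 + 0/6) - 1*(-5)) = -3 + ((0*(1/5) + 0*(1/6)) + 5) = -3 + ((0 + 0) + 5) = -3 + (0 + 5) = -3 + 5 = 2)
P(d) = (2 + d)**2 (P(d) = (d + 2)**2 = (2 + d)**2)
-6256/P(a(-4)) = -6256/(2 + 10)**2 = -6256/(12**2) = -6256/144 = -6256*1/144 = -391/9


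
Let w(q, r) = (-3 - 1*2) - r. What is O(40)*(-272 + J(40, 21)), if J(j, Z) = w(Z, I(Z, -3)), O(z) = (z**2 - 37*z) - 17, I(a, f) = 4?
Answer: -28943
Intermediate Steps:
w(q, r) = -5 - r (w(q, r) = (-3 - 2) - r = -5 - r)
O(z) = -17 + z**2 - 37*z
J(j, Z) = -9 (J(j, Z) = -5 - 1*4 = -5 - 4 = -9)
O(40)*(-272 + J(40, 21)) = (-17 + 40**2 - 37*40)*(-272 - 9) = (-17 + 1600 - 1480)*(-281) = 103*(-281) = -28943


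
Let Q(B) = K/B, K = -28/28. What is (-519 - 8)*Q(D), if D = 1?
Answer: 527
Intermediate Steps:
K = -1 (K = -28*1/28 = -1)
Q(B) = -1/B
(-519 - 8)*Q(D) = (-519 - 8)*(-1/1) = -(-527) = -527*(-1) = 527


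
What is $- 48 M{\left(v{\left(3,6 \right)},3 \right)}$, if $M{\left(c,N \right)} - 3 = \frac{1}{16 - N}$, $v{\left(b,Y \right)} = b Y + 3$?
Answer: $- \frac{1920}{13} \approx -147.69$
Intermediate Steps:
$v{\left(b,Y \right)} = 3 + Y b$ ($v{\left(b,Y \right)} = Y b + 3 = 3 + Y b$)
$M{\left(c,N \right)} = 3 + \frac{1}{16 - N}$
$- 48 M{\left(v{\left(3,6 \right)},3 \right)} = - 48 \frac{-49 + 3 \cdot 3}{-16 + 3} = - 48 \frac{-49 + 9}{-13} = - 48 \left(\left(- \frac{1}{13}\right) \left(-40\right)\right) = \left(-48\right) \frac{40}{13} = - \frac{1920}{13}$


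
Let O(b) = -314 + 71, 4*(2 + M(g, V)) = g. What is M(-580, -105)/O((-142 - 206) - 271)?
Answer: 49/81 ≈ 0.60494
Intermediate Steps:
M(g, V) = -2 + g/4
O(b) = -243
M(-580, -105)/O((-142 - 206) - 271) = (-2 + (1/4)*(-580))/(-243) = (-2 - 145)*(-1/243) = -147*(-1/243) = 49/81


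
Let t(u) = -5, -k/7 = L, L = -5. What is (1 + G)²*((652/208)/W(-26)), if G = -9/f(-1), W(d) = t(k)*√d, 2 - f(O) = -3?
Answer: 326*I*√26/21125 ≈ 0.078688*I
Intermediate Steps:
k = 35 (k = -7*(-5) = 35)
f(O) = 5 (f(O) = 2 - 1*(-3) = 2 + 3 = 5)
W(d) = -5*√d
G = -9/5 ≈ -1.8000
(1 + G)²*((652/208)/W(-26)) = (1 - 9/5)²*((652/208)/((-5*I*√26))) = (-⅘)²*((652*(1/208))/((-5*I*√26))) = 16*(163/(52*((-5*I*√26))))/25 = 16*(163*(I*√26/130)/52)/25 = 16*(163*I*√26/6760)/25 = 326*I*√26/21125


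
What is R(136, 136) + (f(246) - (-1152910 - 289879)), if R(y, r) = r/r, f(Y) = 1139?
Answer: 1443929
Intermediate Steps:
R(y, r) = 1
R(136, 136) + (f(246) - (-1152910 - 289879)) = 1 + (1139 - (-1152910 - 289879)) = 1 + (1139 - 1*(-1442789)) = 1 + (1139 + 1442789) = 1 + 1443928 = 1443929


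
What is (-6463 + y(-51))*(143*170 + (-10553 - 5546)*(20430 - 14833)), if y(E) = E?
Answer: 586792799602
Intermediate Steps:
(-6463 + y(-51))*(143*170 + (-10553 - 5546)*(20430 - 14833)) = (-6463 - 51)*(143*170 + (-10553 - 5546)*(20430 - 14833)) = -6514*(24310 - 16099*5597) = -6514*(24310 - 90106103) = -6514*(-90081793) = 586792799602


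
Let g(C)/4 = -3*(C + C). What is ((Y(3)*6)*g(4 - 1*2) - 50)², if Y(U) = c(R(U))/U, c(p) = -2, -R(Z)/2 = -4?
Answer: 20164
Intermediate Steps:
R(Z) = 8 (R(Z) = -2*(-4) = 8)
Y(U) = -2/U
g(C) = -24*C (g(C) = 4*(-3*(C + C)) = 4*(-6*C) = -24*C)
((Y(3)*6)*g(4 - 1*2) - 50)² = ((-2/3*6)*(-24*(4 - 1*2)) - 50)² = ((-2*⅓*6)*(-24*(4 - 2)) - 50)² = ((-⅔*6)*(-24*2) - 50)² = (-4*(-48) - 50)² = (192 - 50)² = 142² = 20164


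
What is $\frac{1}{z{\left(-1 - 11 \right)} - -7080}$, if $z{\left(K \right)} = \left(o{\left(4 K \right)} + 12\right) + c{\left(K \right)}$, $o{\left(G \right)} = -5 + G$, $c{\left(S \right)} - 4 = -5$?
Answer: $\frac{1}{7038} \approx 0.00014209$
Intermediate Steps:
$c{\left(S \right)} = -1$ ($c{\left(S \right)} = 4 - 5 = -1$)
$z{\left(K \right)} = 6 + 4 K$ ($z{\left(K \right)} = \left(\left(-5 + 4 K\right) + 12\right) - 1 = \left(7 + 4 K\right) - 1 = 6 + 4 K$)
$\frac{1}{z{\left(-1 - 11 \right)} - -7080} = \frac{1}{\left(6 + 4 \left(-1 - 11\right)\right) - -7080} = \frac{1}{\left(6 + 4 \left(-1 - 11\right)\right) + 7080} = \frac{1}{\left(6 + 4 \left(-12\right)\right) + 7080} = \frac{1}{\left(6 - 48\right) + 7080} = \frac{1}{-42 + 7080} = \frac{1}{7038}$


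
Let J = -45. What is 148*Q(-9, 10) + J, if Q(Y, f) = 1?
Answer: 103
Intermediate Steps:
148*Q(-9, 10) + J = 148*1 - 45 = 148 - 45 = 103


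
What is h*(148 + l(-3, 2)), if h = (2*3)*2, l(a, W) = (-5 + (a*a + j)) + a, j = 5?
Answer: 1848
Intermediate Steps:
l(a, W) = a + a**2 (l(a, W) = (-5 + (a*a + 5)) + a = (-5 + (a**2 + 5)) + a = (-5 + (5 + a**2)) + a = a**2 + a = a + a**2)
h = 12 (h = 6*2 = 12)
h*(148 + l(-3, 2)) = 12*(148 - 3*(1 - 3)) = 12*(148 - 3*(-2)) = 12*(148 + 6) = 12*154 = 1848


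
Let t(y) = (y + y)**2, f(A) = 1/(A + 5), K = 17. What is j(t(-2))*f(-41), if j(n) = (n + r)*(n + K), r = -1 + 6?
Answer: -77/4 ≈ -19.250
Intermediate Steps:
r = 5
f(A) = 1/(5 + A)
t(y) = 4*y**2 (t(y) = (2*y)**2 = 4*y**2)
j(n) = (5 + n)*(17 + n) (j(n) = (n + 5)*(n + 17) = (5 + n)*(17 + n))
j(t(-2))*f(-41) = (85 + (4*(-2)**2)**2 + 22*(4*(-2)**2))/(5 - 41) = (85 + (4*4)**2 + 22*(4*4))/(-36) = (85 + 16**2 + 22*16)*(-1/36) = (85 + 256 + 352)*(-1/36) = 693*(-1/36) = -77/4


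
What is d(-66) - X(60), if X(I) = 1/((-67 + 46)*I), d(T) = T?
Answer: -83159/1260 ≈ -65.999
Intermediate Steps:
X(I) = -1/(21*I) (X(I) = 1/((-21)*I) = -1/(21*I))
d(-66) - X(60) = -66 - (-1)/(21*60) = -66 - 1*(-1/1260) = -66 + 1/1260 = -83159/1260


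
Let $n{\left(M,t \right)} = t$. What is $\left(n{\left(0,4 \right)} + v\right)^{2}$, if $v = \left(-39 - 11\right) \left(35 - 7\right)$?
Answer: $1948816$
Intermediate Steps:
$v = -1400$ ($v = \left(-50\right) 28 = -1400$)
$\left(n{\left(0,4 \right)} + v\right)^{2} = \left(4 - 1400\right)^{2} = \left(-1396\right)^{2} = 1948816$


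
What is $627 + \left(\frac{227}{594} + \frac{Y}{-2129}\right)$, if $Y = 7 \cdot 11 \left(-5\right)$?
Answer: $\frac{793632475}{1264626} \approx 627.56$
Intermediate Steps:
$Y = -385$ ($Y = 77 \left(-5\right) = -385$)
$627 + \left(\frac{227}{594} + \frac{Y}{-2129}\right) = 627 + \left(\frac{227}{594} - \frac{385}{-2129}\right) = 627 + \left(227 \cdot \frac{1}{594} - - \frac{385}{2129}\right) = 627 + \left(\frac{227}{594} + \frac{385}{2129}\right) = 627 + \frac{711973}{1264626} = \frac{793632475}{1264626}$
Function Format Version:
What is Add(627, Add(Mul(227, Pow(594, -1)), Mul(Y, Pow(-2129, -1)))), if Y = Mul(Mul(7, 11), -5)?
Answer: Rational(793632475, 1264626) ≈ 627.56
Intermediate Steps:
Y = -385 (Y = Mul(77, -5) = -385)
Add(627, Add(Mul(227, Pow(594, -1)), Mul(Y, Pow(-2129, -1)))) = Add(627, Add(Mul(227, Pow(594, -1)), Mul(-385, Pow(-2129, -1)))) = Add(627, Add(Mul(227, Rational(1, 594)), Mul(-385, Rational(-1, 2129)))) = Add(627, Add(Rational(227, 594), Rational(385, 2129))) = Add(627, Rational(711973, 1264626)) = Rational(793632475, 1264626)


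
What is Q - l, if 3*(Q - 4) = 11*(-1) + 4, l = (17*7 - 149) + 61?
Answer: -88/3 ≈ -29.333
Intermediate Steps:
l = 31 (l = (119 - 149) + 61 = -30 + 61 = 31)
Q = 5/3 (Q = 4 + (11*(-1) + 4)/3 = 4 + (-11 + 4)/3 = 4 + (⅓)*(-7) = 4 - 7/3 = 5/3 ≈ 1.6667)
Q - l = 5/3 - 1*31 = 5/3 - 31 = -88/3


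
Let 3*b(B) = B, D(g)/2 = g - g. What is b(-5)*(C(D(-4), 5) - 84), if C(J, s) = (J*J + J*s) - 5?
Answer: 445/3 ≈ 148.33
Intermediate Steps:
D(g) = 0 (D(g) = 2*(g - g) = 2*0 = 0)
C(J, s) = -5 + J² + J*s (C(J, s) = (J² + J*s) - 5 = -5 + J² + J*s)
b(B) = B/3
b(-5)*(C(D(-4), 5) - 84) = ((⅓)*(-5))*((-5 + 0² + 0*5) - 84) = -5*((-5 + 0 + 0) - 84)/3 = -5*(-5 - 84)/3 = -5/3*(-89) = 445/3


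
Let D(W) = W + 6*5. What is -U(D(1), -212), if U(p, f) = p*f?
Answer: 6572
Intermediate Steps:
D(W) = 30 + W (D(W) = W + 30 = 30 + W)
U(p, f) = f*p
-U(D(1), -212) = -(-212)*(30 + 1) = -(-212)*31 = -1*(-6572) = 6572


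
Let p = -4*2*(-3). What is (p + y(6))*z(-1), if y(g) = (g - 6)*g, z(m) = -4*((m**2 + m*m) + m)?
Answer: -96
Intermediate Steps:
z(m) = -8*m**2 - 4*m (z(m) = -4*((m**2 + m**2) + m) = -4*(2*m**2 + m) = -4*(m + 2*m**2) = -8*m**2 - 4*m)
p = 24 (p = -8*(-3) = 24)
y(g) = g*(-6 + g) (y(g) = (-6 + g)*g = g*(-6 + g))
(p + y(6))*z(-1) = (24 + 6*(-6 + 6))*(-4*(-1)*(1 + 2*(-1))) = (24 + 6*0)*(-4*(-1)*(1 - 2)) = (24 + 0)*(-4*(-1)*(-1)) = 24*(-4) = -96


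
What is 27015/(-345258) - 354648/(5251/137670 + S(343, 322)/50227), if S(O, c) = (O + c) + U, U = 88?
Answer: -282225705461063923955/42283458048882 ≈ -6.6746e+6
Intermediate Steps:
S(O, c) = 88 + O + c (S(O, c) = (O + c) + 88 = 88 + O + c)
27015/(-345258) - 354648/(5251/137670 + S(343, 322)/50227) = 27015/(-345258) - 354648/(5251/137670 + (88 + 343 + 322)/50227) = 27015*(-1/345258) - 354648/(5251*(1/137670) + 753*(1/50227)) = -9005/115086 - 354648/(5251/137670 + 753/50227) = -9005/115086 - 354648/367407487/6914751090 = -9005/115086 - 354648*6914751090/367407487 = -9005/115086 - 2452302644566320/367407487 = -282225705461063923955/42283458048882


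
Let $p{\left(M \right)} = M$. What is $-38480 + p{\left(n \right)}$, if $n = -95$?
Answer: $-38575$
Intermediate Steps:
$-38480 + p{\left(n \right)} = -38480 - 95 = -38575$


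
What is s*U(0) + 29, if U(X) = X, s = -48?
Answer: 29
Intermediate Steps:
s*U(0) + 29 = -48*0 + 29 = 0 + 29 = 29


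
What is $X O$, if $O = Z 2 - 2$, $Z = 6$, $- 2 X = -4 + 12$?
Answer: $-40$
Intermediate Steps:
$X = -4$ ($X = - \frac{-4 + 12}{2} = \left(- \frac{1}{2}\right) 8 = -4$)
$O = 10$ ($O = 6 \cdot 2 - 2 = 12 - 2 = 10$)
$X O = \left(-4\right) 10 = -40$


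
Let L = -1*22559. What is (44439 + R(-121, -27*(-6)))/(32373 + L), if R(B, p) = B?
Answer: 22159/4907 ≈ 4.5158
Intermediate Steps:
L = -22559
(44439 + R(-121, -27*(-6)))/(32373 + L) = (44439 - 121)/(32373 - 22559) = 44318/9814 = 44318*(1/9814) = 22159/4907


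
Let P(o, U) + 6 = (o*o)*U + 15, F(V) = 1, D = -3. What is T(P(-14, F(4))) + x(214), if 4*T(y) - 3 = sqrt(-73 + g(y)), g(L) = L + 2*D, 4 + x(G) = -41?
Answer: -177/4 + 3*sqrt(14)/4 ≈ -41.444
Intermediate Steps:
x(G) = -45 (x(G) = -4 - 41 = -45)
P(o, U) = 9 + U*o**2 (P(o, U) = -6 + ((o*o)*U + 15) = -6 + (o**2*U + 15) = -6 + (U*o**2 + 15) = -6 + (15 + U*o**2) = 9 + U*o**2)
g(L) = -6 + L (g(L) = L + 2*(-3) = L - 6 = -6 + L)
T(y) = 3/4 + sqrt(-79 + y)/4 (T(y) = 3/4 + sqrt(-73 + (-6 + y))/4 = 3/4 + sqrt(-79 + y)/4)
T(P(-14, F(4))) + x(214) = (3/4 + sqrt(-79 + (9 + 1*(-14)**2))/4) - 45 = (3/4 + sqrt(-79 + (9 + 1*196))/4) - 45 = (3/4 + sqrt(-79 + (9 + 196))/4) - 45 = (3/4 + sqrt(-79 + 205)/4) - 45 = (3/4 + sqrt(126)/4) - 45 = (3/4 + (3*sqrt(14))/4) - 45 = (3/4 + 3*sqrt(14)/4) - 45 = -177/4 + 3*sqrt(14)/4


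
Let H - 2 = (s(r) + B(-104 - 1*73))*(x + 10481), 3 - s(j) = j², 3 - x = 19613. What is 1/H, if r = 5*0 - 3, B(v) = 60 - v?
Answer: -1/2108797 ≈ -4.7420e-7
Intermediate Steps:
x = -19610 (x = 3 - 1*19613 = 3 - 19613 = -19610)
r = -3 (r = 0 - 3 = -3)
s(j) = 3 - j²
H = -2108797 (H = 2 + ((3 - 1*(-3)²) + (60 - (-104 - 1*73)))*(-19610 + 10481) = 2 + ((3 - 1*9) + (60 - (-104 - 73)))*(-9129) = 2 + ((3 - 9) + (60 - 1*(-177)))*(-9129) = 2 + (-6 + (60 + 177))*(-9129) = 2 + (-6 + 237)*(-9129) = 2 + 231*(-9129) = 2 - 2108799 = -2108797)
1/H = 1/(-2108797) = -1/2108797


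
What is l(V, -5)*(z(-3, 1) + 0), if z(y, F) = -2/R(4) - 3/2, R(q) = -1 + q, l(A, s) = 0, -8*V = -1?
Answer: 0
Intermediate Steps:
V = ⅛ (V = -⅛*(-1) = ⅛ ≈ 0.12500)
z(y, F) = -13/6 (z(y, F) = -2/(-1 + 4) - 3/2 = -2/3 - 3*½ = -2*⅓ - 3/2 = -⅔ - 3/2 = -13/6)
l(V, -5)*(z(-3, 1) + 0) = 0*(-13/6 + 0) = 0*(-13/6) = 0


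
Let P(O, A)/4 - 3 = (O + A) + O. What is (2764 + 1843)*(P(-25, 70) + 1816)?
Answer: 8790156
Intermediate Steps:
P(O, A) = 12 + 4*A + 8*O (P(O, A) = 12 + 4*((O + A) + O) = 12 + 4*((A + O) + O) = 12 + 4*(A + 2*O) = 12 + (4*A + 8*O) = 12 + 4*A + 8*O)
(2764 + 1843)*(P(-25, 70) + 1816) = (2764 + 1843)*((12 + 4*70 + 8*(-25)) + 1816) = 4607*((12 + 280 - 200) + 1816) = 4607*(92 + 1816) = 4607*1908 = 8790156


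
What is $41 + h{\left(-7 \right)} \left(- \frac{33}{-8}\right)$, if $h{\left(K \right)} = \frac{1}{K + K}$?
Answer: $\frac{4559}{112} \approx 40.705$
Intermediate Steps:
$h{\left(K \right)} = \frac{1}{2 K}$
$41 + h{\left(-7 \right)} \left(- \frac{33}{-8}\right) = 41 + \frac{1}{2 \left(-7\right)} \left(- \frac{33}{-8}\right) = 41 + \frac{1}{2} \left(- \frac{1}{7}\right) \left(\left(-33\right) \left(- \frac{1}{8}\right)\right) = 41 - \frac{33}{112} = \frac{4559}{112}$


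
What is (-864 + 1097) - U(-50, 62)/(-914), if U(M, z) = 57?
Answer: 213019/914 ≈ 233.06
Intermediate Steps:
(-864 + 1097) - U(-50, 62)/(-914) = (-864 + 1097) - 57/(-914) = 233 - 57*(-1)/914 = 233 - 1*(-57/914) = 233 + 57/914 = 213019/914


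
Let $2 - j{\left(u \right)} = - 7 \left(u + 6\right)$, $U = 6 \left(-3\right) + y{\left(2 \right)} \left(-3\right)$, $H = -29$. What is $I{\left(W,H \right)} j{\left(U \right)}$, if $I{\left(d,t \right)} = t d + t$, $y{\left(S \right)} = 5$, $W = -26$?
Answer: $-135575$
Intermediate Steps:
$U = -33$ ($U = 6 \left(-3\right) + 5 \left(-3\right) = -18 - 15 = -33$)
$I{\left(d,t \right)} = t + d t$ ($I{\left(d,t \right)} = d t + t = t + d t$)
$j{\left(u \right)} = 44 + 7 u$ ($j{\left(u \right)} = 2 - - 7 \left(u + 6\right) = 2 - - 7 \left(6 + u\right) = 2 - \left(-42 - 7 u\right) = 2 + \left(42 + 7 u\right) = 44 + 7 u$)
$I{\left(W,H \right)} j{\left(U \right)} = - 29 \left(1 - 26\right) \left(44 + 7 \left(-33\right)\right) = \left(-29\right) \left(-25\right) \left(44 - 231\right) = 725 \left(-187\right) = -135575$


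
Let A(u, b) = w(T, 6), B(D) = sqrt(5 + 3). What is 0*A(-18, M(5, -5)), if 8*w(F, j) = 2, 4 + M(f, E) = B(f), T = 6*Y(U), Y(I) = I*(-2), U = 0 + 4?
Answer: 0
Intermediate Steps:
U = 4
Y(I) = -2*I
T = -48 (T = 6*(-2*4) = 6*(-8) = -48)
B(D) = 2*sqrt(2) (B(D) = sqrt(8) = 2*sqrt(2))
M(f, E) = -4 + 2*sqrt(2)
w(F, j) = 1/4 (w(F, j) = (1/8)*2 = 1/4)
A(u, b) = 1/4
0*A(-18, M(5, -5)) = 0*(1/4) = 0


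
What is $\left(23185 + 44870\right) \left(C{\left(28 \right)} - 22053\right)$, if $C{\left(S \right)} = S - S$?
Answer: $-1500816915$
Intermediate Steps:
$C{\left(S \right)} = 0$
$\left(23185 + 44870\right) \left(C{\left(28 \right)} - 22053\right) = \left(23185 + 44870\right) \left(0 - 22053\right) = 68055 \left(-22053\right) = -1500816915$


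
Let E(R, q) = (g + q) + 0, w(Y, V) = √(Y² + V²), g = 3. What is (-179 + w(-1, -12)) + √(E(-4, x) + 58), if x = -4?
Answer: -179 + √57 + √145 ≈ -159.41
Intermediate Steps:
w(Y, V) = √(V² + Y²)
E(R, q) = 3 + q (E(R, q) = (3 + q) + 0 = 3 + q)
(-179 + w(-1, -12)) + √(E(-4, x) + 58) = (-179 + √((-12)² + (-1)²)) + √((3 - 4) + 58) = (-179 + √(144 + 1)) + √(-1 + 58) = (-179 + √145) + √57 = -179 + √57 + √145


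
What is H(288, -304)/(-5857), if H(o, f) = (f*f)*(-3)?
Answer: 277248/5857 ≈ 47.336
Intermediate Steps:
H(o, f) = -3*f**2 (H(o, f) = f**2*(-3) = -3*f**2)
H(288, -304)/(-5857) = -3*(-304)**2/(-5857) = -3*92416*(-1/5857) = -277248*(-1/5857) = 277248/5857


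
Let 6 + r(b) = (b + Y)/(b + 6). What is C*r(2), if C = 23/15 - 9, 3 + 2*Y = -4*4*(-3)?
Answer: 329/15 ≈ 21.933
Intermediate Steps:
Y = 45/2 (Y = -3/2 + (-4*4*(-3))/2 = -3/2 + (-16*(-3))/2 = -3/2 + (½)*48 = -3/2 + 24 = 45/2 ≈ 22.500)
C = -112/15 (C = (1/15)*23 - 9 = 23/15 - 9 = -112/15 ≈ -7.4667)
r(b) = -6 + (45/2 + b)/(6 + b) (r(b) = -6 + (b + 45/2)/(b + 6) = -6 + (45/2 + b)/(6 + b))
C*r(2) = -56*(-27 - 10*2)/(15*(6 + 2)) = -56*(-27 - 20)/(15*8) = -56*(-47)/(15*8) = -112/15*(-47/16) = 329/15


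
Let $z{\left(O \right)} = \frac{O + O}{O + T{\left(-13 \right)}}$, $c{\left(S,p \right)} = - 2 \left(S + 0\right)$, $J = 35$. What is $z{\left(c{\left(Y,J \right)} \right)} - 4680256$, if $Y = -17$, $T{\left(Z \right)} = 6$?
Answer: $- \frac{46802543}{10} \approx -4.6803 \cdot 10^{6}$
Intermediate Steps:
$c{\left(S,p \right)} = - 2 S$
$z{\left(O \right)} = \frac{2 O}{6 + O}$ ($z{\left(O \right)} = \frac{O + O}{O + 6} = \frac{2 O}{6 + O}$)
$z{\left(c{\left(Y,J \right)} \right)} - 4680256 = \frac{2 \left(\left(-2\right) \left(-17\right)\right)}{6 - -34} - 4680256 = 2 \cdot 34 \frac{1}{6 + 34} - 4680256 = 2 \cdot 34 \cdot \frac{1}{40} - 4680256 = \frac{17}{10} - 4680256 = - \frac{46802543}{10}$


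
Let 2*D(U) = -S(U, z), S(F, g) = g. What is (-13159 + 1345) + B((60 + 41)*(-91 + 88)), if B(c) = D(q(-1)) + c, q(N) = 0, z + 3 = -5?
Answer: -12113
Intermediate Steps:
z = -8 (z = -3 - 5 = -8)
D(U) = 4 (D(U) = (-1*(-8))/2 = (½)*8 = 4)
B(c) = 4 + c
(-13159 + 1345) + B((60 + 41)*(-91 + 88)) = (-13159 + 1345) + (4 + (60 + 41)*(-91 + 88)) = -11814 + (4 + 101*(-3)) = -11814 + (4 - 303) = -11814 - 299 = -12113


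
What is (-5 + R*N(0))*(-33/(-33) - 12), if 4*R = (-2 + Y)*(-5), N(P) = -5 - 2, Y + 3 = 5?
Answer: 55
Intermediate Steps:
Y = 2 (Y = -3 + 5 = 2)
N(P) = -7
R = 0 (R = ((-2 + 2)*(-5))/4 = (0*(-5))/4 = (¼)*0 = 0)
(-5 + R*N(0))*(-33/(-33) - 12) = (-5 + 0*(-7))*(-33/(-33) - 12) = (-5 + 0)*(-33*(-1/33) - 12) = -5*(1 - 12) = -5*(-11) = 55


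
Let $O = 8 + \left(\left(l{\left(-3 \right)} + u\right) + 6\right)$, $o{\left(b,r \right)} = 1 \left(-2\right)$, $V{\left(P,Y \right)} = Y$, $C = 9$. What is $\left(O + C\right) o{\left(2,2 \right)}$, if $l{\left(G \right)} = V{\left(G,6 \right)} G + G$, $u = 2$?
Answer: $-8$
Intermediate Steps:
$l{\left(G \right)} = 7 G$ ($l{\left(G \right)} = 6 G + G = 7 G$)
$o{\left(b,r \right)} = -2$
$O = -5$ ($O = 8 + \left(\left(7 \left(-3\right) + 2\right) + 6\right) = 8 + \left(\left(-21 + 2\right) + 6\right) = 8 + \left(-19 + 6\right) = 8 - 13 = -5$)
$\left(O + C\right) o{\left(2,2 \right)} = \left(-5 + 9\right) \left(-2\right) = 4 \left(-2\right) = -8$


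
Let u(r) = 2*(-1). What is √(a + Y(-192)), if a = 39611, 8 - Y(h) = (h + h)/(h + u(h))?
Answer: √372756547/97 ≈ 199.04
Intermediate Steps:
u(r) = -2
Y(h) = 8 - 2*h/(-2 + h) (Y(h) = 8 - (h + h)/(h - 2) = 8 - 2*h/(-2 + h))
√(a + Y(-192)) = √(39611 + 2*(-8 + 3*(-192))/(-2 - 192)) = √(39611 + 2*(-8 - 576)/(-194)) = √(39611 + 2*(-1/194)*(-584)) = √(39611 + 584/97) = √(3842851/97) = √372756547/97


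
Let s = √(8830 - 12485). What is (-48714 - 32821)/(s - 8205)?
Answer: 133798935/13465136 + 16307*I*√3655/13465136 ≈ 9.9367 + 0.073216*I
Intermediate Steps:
s = I*√3655 (s = √(-3655) = I*√3655 ≈ 60.457*I)
(-48714 - 32821)/(s - 8205) = (-48714 - 32821)/(I*√3655 - 8205) = -81535/(-8205 + I*√3655)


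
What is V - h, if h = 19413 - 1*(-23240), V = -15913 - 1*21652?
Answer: -80218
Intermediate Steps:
V = -37565 (V = -15913 - 21652 = -37565)
h = 42653 (h = 19413 + 23240 = 42653)
V - h = -37565 - 1*42653 = -37565 - 42653 = -80218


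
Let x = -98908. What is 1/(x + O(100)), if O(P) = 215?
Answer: -1/98693 ≈ -1.0132e-5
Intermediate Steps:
1/(x + O(100)) = 1/(-98908 + 215) = 1/(-98693) = -1/98693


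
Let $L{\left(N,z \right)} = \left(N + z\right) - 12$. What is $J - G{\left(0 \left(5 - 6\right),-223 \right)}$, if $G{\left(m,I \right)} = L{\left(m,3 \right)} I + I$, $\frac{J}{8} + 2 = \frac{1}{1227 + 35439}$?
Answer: $- \frac{32999396}{18333} \approx -1800.0$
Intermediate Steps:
$J = - \frac{293324}{18333}$ ($J = -16 + \frac{8}{1227 + 35439} = -16 + \frac{8}{36666} = -16 + 8 \cdot \frac{1}{36666} = -16 + \frac{4}{18333} = - \frac{293324}{18333} \approx -16.0$)
$L{\left(N,z \right)} = -12 + N + z$
$G{\left(m,I \right)} = I + I \left(-9 + m\right)$ ($G{\left(m,I \right)} = \left(-12 + m + 3\right) I + I = \left(-9 + m\right) I + I = I \left(-9 + m\right) + I = I + I \left(-9 + m\right)$)
$J - G{\left(0 \left(5 - 6\right),-223 \right)} = - \frac{293324}{18333} - - 223 \left(-8 + 0 \left(5 - 6\right)\right) = - \frac{293324}{18333} - - 223 \left(-8 + 0 \left(-1\right)\right) = - \frac{293324}{18333} - - 223 \left(-8 + 0\right) = - \frac{293324}{18333} - \left(-223\right) \left(-8\right) = - \frac{293324}{18333} - 1784 = - \frac{32999396}{18333}$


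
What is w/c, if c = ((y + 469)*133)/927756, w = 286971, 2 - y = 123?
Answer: 22186588923/3857 ≈ 5.7523e+6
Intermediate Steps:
y = -121 (y = 2 - 1*123 = 2 - 123 = -121)
c = 3857/77313 (c = ((-121 + 469)*133)/927756 = (348*133)*(1/927756) = 46284*(1/927756) = 3857/77313 ≈ 0.049888)
w/c = 286971/(3857/77313) = 286971*(77313/3857) = 22186588923/3857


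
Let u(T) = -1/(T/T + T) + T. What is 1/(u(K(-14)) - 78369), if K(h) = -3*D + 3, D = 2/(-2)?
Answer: -7/548542 ≈ -1.2761e-5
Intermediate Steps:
D = -1 (D = 2*(-½) = -1)
K(h) = 6 (K(h) = -3*(-1) + 3 = 3 + 3 = 6)
u(T) = T - 1/(1 + T) (u(T) = -1/(1 + T) + T = T - 1/(1 + T))
1/(u(K(-14)) - 78369) = 1/((-1 + 6 + 6²)/(1 + 6) - 78369) = 1/((-1 + 6 + 36)/7 - 78369) = 1/((⅐)*41 - 78369) = 1/(41/7 - 78369) = 1/(-548542/7) = -7/548542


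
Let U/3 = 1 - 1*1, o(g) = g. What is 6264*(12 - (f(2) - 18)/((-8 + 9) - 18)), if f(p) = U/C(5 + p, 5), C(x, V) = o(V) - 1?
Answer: 1165104/17 ≈ 68536.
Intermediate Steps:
U = 0 (U = 3*(1 - 1*1) = 3*(1 - 1) = 3*0 = 0)
C(x, V) = -1 + V (C(x, V) = V - 1 = -1 + V)
f(p) = 0 (f(p) = 0/(-1 + 5) = 0/4 = 0*(1/4) = 0)
6264*(12 - (f(2) - 18)/((-8 + 9) - 18)) = 6264*(12 - (0 - 18)/((-8 + 9) - 18)) = 6264*(12 - (-18)/(1 - 18)) = 6264*(12 - (-18)/(-17)) = 6264*(12 - (-18)*(-1)/17) = 6264*(12 - 1*18/17) = 6264*(12 - 18/17) = 6264*(186/17) = 1165104/17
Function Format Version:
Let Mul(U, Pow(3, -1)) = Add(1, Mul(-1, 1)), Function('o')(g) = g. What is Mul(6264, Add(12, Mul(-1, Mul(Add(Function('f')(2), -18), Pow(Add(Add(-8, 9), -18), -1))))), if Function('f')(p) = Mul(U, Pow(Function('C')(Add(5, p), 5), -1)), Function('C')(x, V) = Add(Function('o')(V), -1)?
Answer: Rational(1165104, 17) ≈ 68536.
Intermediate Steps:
U = 0 (U = Mul(3, Add(1, Mul(-1, 1))) = Mul(3, Add(1, -1)) = Mul(3, 0) = 0)
Function('C')(x, V) = Add(-1, V) (Function('C')(x, V) = Add(V, -1) = Add(-1, V))
Function('f')(p) = 0 (Function('f')(p) = Mul(0, Pow(Add(-1, 5), -1)) = Mul(0, Pow(4, -1)) = Mul(0, Rational(1, 4)) = 0)
Mul(6264, Add(12, Mul(-1, Mul(Add(Function('f')(2), -18), Pow(Add(Add(-8, 9), -18), -1))))) = Mul(6264, Add(12, Mul(-1, Mul(Add(0, -18), Pow(Add(Add(-8, 9), -18), -1))))) = Mul(6264, Add(12, Mul(-1, Mul(-18, Pow(Add(1, -18), -1))))) = Mul(6264, Add(12, Mul(-1, Mul(-18, Pow(-17, -1))))) = Mul(6264, Add(12, Mul(-1, Mul(-18, Rational(-1, 17))))) = Mul(6264, Add(12, Mul(-1, Rational(18, 17)))) = Mul(6264, Add(12, Rational(-18, 17))) = Mul(6264, Rational(186, 17)) = Rational(1165104, 17)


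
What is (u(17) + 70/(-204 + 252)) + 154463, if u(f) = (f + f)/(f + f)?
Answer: 3707171/24 ≈ 1.5447e+5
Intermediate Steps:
u(f) = 1 (u(f) = (2*f)/((2*f)) = (2*f)*(1/(2*f)) = 1)
(u(17) + 70/(-204 + 252)) + 154463 = (1 + 70/(-204 + 252)) + 154463 = (1 + 70/48) + 154463 = (1 + 70*(1/48)) + 154463 = (1 + 35/24) + 154463 = 59/24 + 154463 = 3707171/24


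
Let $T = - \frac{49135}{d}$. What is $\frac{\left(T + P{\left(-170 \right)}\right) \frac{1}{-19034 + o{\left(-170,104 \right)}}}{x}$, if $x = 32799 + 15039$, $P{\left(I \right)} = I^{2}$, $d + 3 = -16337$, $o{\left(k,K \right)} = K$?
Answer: $- \frac{10495003}{328823741680} \approx -3.1917 \cdot 10^{-5}$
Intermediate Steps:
$d = -16340$ ($d = -3 - 16337 = -16340$)
$T = \frac{9827}{3268}$ ($T = - \frac{49135}{-16340} = \left(-49135\right) \left(- \frac{1}{16340}\right) = \frac{9827}{3268} \approx 3.007$)
$x = 47838$
$\frac{\left(T + P{\left(-170 \right)}\right) \frac{1}{-19034 + o{\left(-170,104 \right)}}}{x} = \frac{\left(\frac{9827}{3268} + \left(-170\right)^{2}\right) \frac{1}{-19034 + 104}}{47838} = \frac{\frac{9827}{3268} + 28900}{-18930} \cdot \frac{1}{47838} = \frac{94455027}{3268} \left(- \frac{1}{18930}\right) \frac{1}{47838} = \left(- \frac{31485009}{20621080}\right) \frac{1}{47838} = - \frac{10495003}{328823741680}$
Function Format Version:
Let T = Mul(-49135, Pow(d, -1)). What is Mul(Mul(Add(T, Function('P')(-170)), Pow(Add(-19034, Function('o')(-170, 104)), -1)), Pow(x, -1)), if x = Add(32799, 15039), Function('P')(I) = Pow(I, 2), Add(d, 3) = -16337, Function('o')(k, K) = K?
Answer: Rational(-10495003, 328823741680) ≈ -3.1917e-5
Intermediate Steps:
d = -16340 (d = Add(-3, -16337) = -16340)
T = Rational(9827, 3268) (T = Mul(-49135, Pow(-16340, -1)) = Mul(-49135, Rational(-1, 16340)) = Rational(9827, 3268) ≈ 3.0070)
x = 47838
Mul(Mul(Add(T, Function('P')(-170)), Pow(Add(-19034, Function('o')(-170, 104)), -1)), Pow(x, -1)) = Mul(Mul(Add(Rational(9827, 3268), Pow(-170, 2)), Pow(Add(-19034, 104), -1)), Pow(47838, -1)) = Mul(Mul(Add(Rational(9827, 3268), 28900), Pow(-18930, -1)), Rational(1, 47838)) = Mul(Mul(Rational(94455027, 3268), Rational(-1, 18930)), Rational(1, 47838)) = Mul(Rational(-31485009, 20621080), Rational(1, 47838)) = Rational(-10495003, 328823741680)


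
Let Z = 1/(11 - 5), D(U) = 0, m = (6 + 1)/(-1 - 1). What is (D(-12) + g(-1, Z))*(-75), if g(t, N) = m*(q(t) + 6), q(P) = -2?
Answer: 1050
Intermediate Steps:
m = -7/2 (m = 7/(-2) = 7*(-1/2) = -7/2 ≈ -3.5000)
Z = 1/6 ≈ 0.16667
g(t, N) = -14 (g(t, N) = -7*(-2 + 6)/2 = -7/2*4 = -14)
(D(-12) + g(-1, Z))*(-75) = (0 - 14)*(-75) = -14*(-75) = 1050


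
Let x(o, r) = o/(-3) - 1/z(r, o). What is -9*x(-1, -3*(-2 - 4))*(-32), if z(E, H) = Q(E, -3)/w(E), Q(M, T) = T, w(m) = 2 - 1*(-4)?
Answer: 672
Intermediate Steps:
w(m) = 6 (w(m) = 2 + 4 = 6)
z(E, H) = -½ (z(E, H) = -3/6 = -3*⅙ = -½)
x(o, r) = 2 - o/3 (x(o, r) = o/(-3) - 1/(-½) = o*(-⅓) - 1*(-2) = -o/3 + 2 = 2 - o/3)
-9*x(-1, -3*(-2 - 4))*(-32) = -9*(2 - ⅓*(-1))*(-32) = -9*(2 + ⅓)*(-32) = -9*7/3*(-32) = -21*(-32) = 672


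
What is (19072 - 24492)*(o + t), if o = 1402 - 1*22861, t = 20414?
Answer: 5663900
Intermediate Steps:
o = -21459 (o = 1402 - 22861 = -21459)
(19072 - 24492)*(o + t) = (19072 - 24492)*(-21459 + 20414) = -5420*(-1045) = 5663900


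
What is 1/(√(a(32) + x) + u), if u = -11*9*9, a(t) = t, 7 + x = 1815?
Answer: -891/792041 - 4*√115/792041 ≈ -0.0011791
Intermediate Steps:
x = 1808 (x = -7 + 1815 = 1808)
u = -891 (u = -99*9 = -891)
1/(√(a(32) + x) + u) = 1/(√(32 + 1808) - 891) = 1/(√1840 - 891) = 1/(4*√115 - 891) = 1/(-891 + 4*√115)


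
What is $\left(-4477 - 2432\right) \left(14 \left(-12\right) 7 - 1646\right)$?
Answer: $19497198$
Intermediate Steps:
$\left(-4477 - 2432\right) \left(14 \left(-12\right) 7 - 1646\right) = - 6909 \left(\left(-168\right) 7 - 1646\right) = - 6909 \left(-1176 - 1646\right) = \left(-6909\right) \left(-2822\right) = 19497198$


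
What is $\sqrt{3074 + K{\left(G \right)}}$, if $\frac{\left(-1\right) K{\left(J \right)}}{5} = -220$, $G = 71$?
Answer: $\sqrt{4174} \approx 64.606$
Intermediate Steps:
$K{\left(J \right)} = 1100$ ($K{\left(J \right)} = \left(-5\right) \left(-220\right) = 1100$)
$\sqrt{3074 + K{\left(G \right)}} = \sqrt{3074 + 1100} = \sqrt{4174}$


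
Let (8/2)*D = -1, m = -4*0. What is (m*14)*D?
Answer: 0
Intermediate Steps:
m = 0
D = -1/4 (D = (1/4)*(-1) = -1/4 ≈ -0.25000)
(m*14)*D = (0*14)*(-1/4) = 0*(-1/4) = 0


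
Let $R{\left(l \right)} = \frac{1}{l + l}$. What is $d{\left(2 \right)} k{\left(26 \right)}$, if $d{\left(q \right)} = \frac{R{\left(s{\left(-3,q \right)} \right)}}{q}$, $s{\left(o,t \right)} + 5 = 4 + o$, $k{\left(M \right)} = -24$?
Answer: $\frac{3}{2} \approx 1.5$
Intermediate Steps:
$s{\left(o,t \right)} = -1 + o$ ($s{\left(o,t \right)} = -5 + \left(4 + o\right) = -1 + o$)
$R{\left(l \right)} = \frac{1}{2 l}$
$d{\left(q \right)} = - \frac{1}{8 q}$ ($d{\left(q \right)} = \frac{\frac{1}{2} \frac{1}{-1 - 3}}{q} = \frac{\frac{1}{2} \frac{1}{-4}}{q} = \frac{\frac{1}{2} \left(- \frac{1}{4}\right)}{q} = - \frac{1}{8 q}$)
$d{\left(2 \right)} k{\left(26 \right)} = - \frac{1}{8 \cdot 2} \left(-24\right) = \left(- \frac{1}{8}\right) \frac{1}{2} \left(-24\right) = \left(- \frac{1}{16}\right) \left(-24\right) = \frac{3}{2}$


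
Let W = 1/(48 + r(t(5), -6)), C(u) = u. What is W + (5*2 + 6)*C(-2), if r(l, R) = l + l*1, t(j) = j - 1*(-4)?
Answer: -2111/66 ≈ -31.985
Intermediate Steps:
t(j) = 4 + j (t(j) = j + 4 = 4 + j)
r(l, R) = 2*l (r(l, R) = l + l = 2*l)
W = 1/66 (W = 1/(48 + 2*(4 + 5)) = 1/(48 + 2*9) = 1/(48 + 18) = 1/66 ≈ 0.015152)
W + (5*2 + 6)*C(-2) = 1/66 + (5*2 + 6)*(-2) = 1/66 + (10 + 6)*(-2) = 1/66 + 16*(-2) = 1/66 - 32 = -2111/66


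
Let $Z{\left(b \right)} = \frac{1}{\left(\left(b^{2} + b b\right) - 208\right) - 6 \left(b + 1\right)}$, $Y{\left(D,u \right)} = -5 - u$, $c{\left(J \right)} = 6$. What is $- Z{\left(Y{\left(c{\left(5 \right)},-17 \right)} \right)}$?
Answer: $- \frac{1}{2} \approx -0.5$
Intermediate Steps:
$Z{\left(b \right)} = \frac{1}{-214 - 6 b + 2 b^{2}}$ ($Z{\left(b \right)} = \frac{1}{\left(\left(b^{2} + b^{2}\right) - 208\right) - 6 \left(1 + b\right)} = \frac{1}{\left(2 b^{2} - 208\right) - \left(6 + 6 b\right)} = \frac{1}{\left(-208 + 2 b^{2}\right) - \left(6 + 6 b\right)} = \frac{1}{-214 - 6 b + 2 b^{2}}$)
$- Z{\left(Y{\left(c{\left(5 \right)},-17 \right)} \right)} = - \frac{1}{2 \left(-107 + \left(-5 - -17\right)^{2} - 3 \left(-5 - -17\right)\right)} = - \frac{1}{2 \left(-107 + \left(-5 + 17\right)^{2} - 3 \left(-5 + 17\right)\right)} = - \frac{1}{2 \left(-107 + 12^{2} - 36\right)} = - \frac{1}{2 \left(-107 + 144 - 36\right)} = - \frac{1}{2 \cdot 1} = - \frac{1}{2}$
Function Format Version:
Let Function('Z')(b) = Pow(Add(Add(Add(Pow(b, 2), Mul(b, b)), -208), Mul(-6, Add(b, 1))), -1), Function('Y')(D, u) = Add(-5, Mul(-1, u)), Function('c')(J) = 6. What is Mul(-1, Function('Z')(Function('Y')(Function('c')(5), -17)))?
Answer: Rational(-1, 2) ≈ -0.50000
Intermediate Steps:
Function('Z')(b) = Pow(Add(-214, Mul(-6, b), Mul(2, Pow(b, 2))), -1) (Function('Z')(b) = Pow(Add(Add(Add(Pow(b, 2), Pow(b, 2)), -208), Mul(-6, Add(1, b))), -1) = Pow(Add(Add(Mul(2, Pow(b, 2)), -208), Add(-6, Mul(-6, b))), -1) = Pow(Add(Add(-208, Mul(2, Pow(b, 2))), Add(-6, Mul(-6, b))), -1) = Pow(Add(-214, Mul(-6, b), Mul(2, Pow(b, 2))), -1))
Mul(-1, Function('Z')(Function('Y')(Function('c')(5), -17))) = Mul(-1, Mul(Rational(1, 2), Pow(Add(-107, Pow(Add(-5, Mul(-1, -17)), 2), Mul(-3, Add(-5, Mul(-1, -17)))), -1))) = Mul(-1, Mul(Rational(1, 2), Pow(Add(-107, Pow(Add(-5, 17), 2), Mul(-3, Add(-5, 17))), -1))) = Mul(-1, Mul(Rational(1, 2), Pow(Add(-107, Pow(12, 2), Mul(-3, 12)), -1))) = Mul(-1, Mul(Rational(1, 2), Pow(Add(-107, 144, -36), -1))) = Mul(-1, Mul(Rational(1, 2), Pow(1, -1))) = Mul(-1, Mul(Rational(1, 2), 1)) = Mul(-1, Rational(1, 2)) = Rational(-1, 2)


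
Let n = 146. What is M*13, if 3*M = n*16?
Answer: 30368/3 ≈ 10123.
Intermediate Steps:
M = 2336/3 (M = (146*16)/3 = (1/3)*2336 = 2336/3 ≈ 778.67)
M*13 = (2336/3)*13 = 30368/3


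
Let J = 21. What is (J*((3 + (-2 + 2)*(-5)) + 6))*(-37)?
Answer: -6993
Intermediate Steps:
(J*((3 + (-2 + 2)*(-5)) + 6))*(-37) = (21*((3 + (-2 + 2)*(-5)) + 6))*(-37) = (21*((3 + 0*(-5)) + 6))*(-37) = (21*((3 + 0) + 6))*(-37) = (21*(3 + 6))*(-37) = (21*9)*(-37) = 189*(-37) = -6993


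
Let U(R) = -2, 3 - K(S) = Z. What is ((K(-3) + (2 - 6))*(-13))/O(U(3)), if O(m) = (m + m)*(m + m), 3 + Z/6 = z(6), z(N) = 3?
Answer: 13/16 ≈ 0.81250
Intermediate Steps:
Z = 0 (Z = -18 + 6*3 = -18 + 18 = 0)
K(S) = 3 (K(S) = 3 - 1*0 = 3 + 0 = 3)
O(m) = 4*m² (O(m) = (2*m)*(2*m) = 4*m²)
((K(-3) + (2 - 6))*(-13))/O(U(3)) = ((3 + (2 - 6))*(-13))/((4*(-2)²)) = ((3 - 4)*(-13))/((4*4)) = -1*(-13)/16 = 13*(1/16) = 13/16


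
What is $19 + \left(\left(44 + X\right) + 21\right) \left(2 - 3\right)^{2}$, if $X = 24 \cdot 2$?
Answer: $132$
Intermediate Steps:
$X = 48$
$19 + \left(\left(44 + X\right) + 21\right) \left(2 - 3\right)^{2} = 19 + \left(\left(44 + 48\right) + 21\right) \left(2 - 3\right)^{2} = 19 + \left(92 + 21\right) \left(-1\right)^{2} = 19 + 113 \cdot 1 = 19 + 113 = 132$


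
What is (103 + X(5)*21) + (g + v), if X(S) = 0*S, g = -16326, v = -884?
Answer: -17107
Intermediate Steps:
X(S) = 0
(103 + X(5)*21) + (g + v) = (103 + 0*21) + (-16326 - 884) = (103 + 0) - 17210 = 103 - 17210 = -17107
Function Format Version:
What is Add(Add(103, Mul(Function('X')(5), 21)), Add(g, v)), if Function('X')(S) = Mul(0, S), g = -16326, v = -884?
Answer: -17107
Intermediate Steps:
Function('X')(S) = 0
Add(Add(103, Mul(Function('X')(5), 21)), Add(g, v)) = Add(Add(103, Mul(0, 21)), Add(-16326, -884)) = Add(Add(103, 0), -17210) = Add(103, -17210) = -17107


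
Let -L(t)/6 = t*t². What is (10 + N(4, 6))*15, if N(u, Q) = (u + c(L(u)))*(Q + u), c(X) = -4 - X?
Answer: 57750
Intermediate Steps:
L(t) = -6*t³ (L(t) = -6*t*t² = -6*t³)
N(u, Q) = (Q + u)*(-4 + u + 6*u³) (N(u, Q) = (u + (-4 - (-6)*u³))*(Q + u) = (u + (-4 + 6*u³))*(Q + u) = (-4 + u + 6*u³)*(Q + u) = (Q + u)*(-4 + u + 6*u³))
(10 + N(4, 6))*15 = (10 + (4² - 4*6 - 4*4 + 6*4⁴ + 6*4 + 6*6*4³))*15 = (10 + (16 - 24 - 16 + 6*256 + 24 + 6*6*64))*15 = (10 + (16 - 24 - 16 + 1536 + 24 + 2304))*15 = (10 + 3840)*15 = 3850*15 = 57750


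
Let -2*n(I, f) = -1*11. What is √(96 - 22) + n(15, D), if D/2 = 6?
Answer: 11/2 + √74 ≈ 14.102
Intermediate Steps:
D = 12 (D = 2*6 = 12)
n(I, f) = 11/2 (n(I, f) = -(-1)*11/2 = -½*(-11) = 11/2)
√(96 - 22) + n(15, D) = √(96 - 22) + 11/2 = √74 + 11/2 = 11/2 + √74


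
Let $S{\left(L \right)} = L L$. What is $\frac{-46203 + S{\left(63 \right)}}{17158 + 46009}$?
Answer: $- \frac{42234}{63167} \approx -0.66861$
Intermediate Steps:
$S{\left(L \right)} = L^{2}$
$\frac{-46203 + S{\left(63 \right)}}{17158 + 46009} = \frac{-46203 + 63^{2}}{17158 + 46009} = \frac{-46203 + 3969}{63167} = \left(-42234\right) \frac{1}{63167} = - \frac{42234}{63167}$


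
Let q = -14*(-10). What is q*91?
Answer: 12740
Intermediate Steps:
q = 140
q*91 = 140*91 = 12740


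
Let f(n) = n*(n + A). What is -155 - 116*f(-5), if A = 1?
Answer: -2475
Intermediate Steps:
f(n) = n*(1 + n) (f(n) = n*(n + 1) = n*(1 + n))
-155 - 116*f(-5) = -155 - (-580)*(1 - 5) = -155 - (-580)*(-4) = -155 - 116*20 = -155 - 2320 = -2475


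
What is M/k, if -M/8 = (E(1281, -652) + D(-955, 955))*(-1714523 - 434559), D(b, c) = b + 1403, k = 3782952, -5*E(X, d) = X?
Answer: 2060969638/2364345 ≈ 871.69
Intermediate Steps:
E(X, d) = -X/5
D(b, c) = 1403 + b
M = 16487757104/5 (M = -8*(-1/5*1281 + (1403 - 955))*(-1714523 - 434559) = -8*(-1281/5 + 448)*(-2149082) = -7672*(-2149082)/5 = -8*(-2060969638/5) = 16487757104/5 ≈ 3.2976e+9)
M/k = (16487757104/5)/3782952 = (16487757104/5)*(1/3782952) = 2060969638/2364345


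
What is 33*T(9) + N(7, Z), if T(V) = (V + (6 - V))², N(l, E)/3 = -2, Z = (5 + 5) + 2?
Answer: 1182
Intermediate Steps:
Z = 12 (Z = 10 + 2 = 12)
N(l, E) = -6 (N(l, E) = 3*(-2) = -6)
T(V) = 36 (T(V) = 6² = 36)
33*T(9) + N(7, Z) = 33*36 - 6 = 1188 - 6 = 1182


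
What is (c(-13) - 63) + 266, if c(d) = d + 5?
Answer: 195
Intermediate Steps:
c(d) = 5 + d
(c(-13) - 63) + 266 = ((5 - 13) - 63) + 266 = (-8 - 63) + 266 = -71 + 266 = 195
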